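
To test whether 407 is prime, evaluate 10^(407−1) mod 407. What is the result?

232

10^1 ≡ 10 (mod 407)
10^2 ≡ 10^2 = 100 ≡ 100 (mod 407)
10^4 ≡ 100^2 = 10000 ≡ 232 (mod 407)
10^8 ≡ 232^2 = 53824 ≡ 100 (mod 407)
10^16 ≡ 100^2 = 10000 ≡ 232 (mod 407)
10^32 ≡ 232^2 = 53824 ≡ 100 (mod 407)
10^64 ≡ 100^2 = 10000 ≡ 232 (mod 407)
10^128 ≡ 232^2 = 53824 ≡ 100 (mod 407)
10^256 ≡ 100^2 = 10000 ≡ 232 (mod 407)
406 = 256 + 128 + 16 + 4 + 2 in binary powers of 2.
So 10^406 ≡ 232 · 100 · 232 · 232 · 100 ≡ 232 (mod 407).
Since 232 ≠ 1, base 10 is a Fermat witness: 407 is composite.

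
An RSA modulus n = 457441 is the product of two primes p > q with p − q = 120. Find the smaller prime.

619

Since p = q + 120, we have 457441 = q(q + 120), so q² + 120q − 457441 = 0.
Discriminant: 120² + 4·457441 = 14400 + 1829764 = 1844164; √1844164 = 1358.
q = (−120 + 1358)/2 = 619, and p = q + 120 = 739.
Check: 619 · 739 = 457441.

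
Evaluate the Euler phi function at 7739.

7560

Factor: 7739 = 71 · 109.
φ(7739) = (71−1) · (109−1) = 70 · 108 = 7560.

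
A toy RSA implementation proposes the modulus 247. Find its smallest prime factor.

13

247 is odd.
Digit sum 13, not divisible by 3.
Ends in 7: not divisible by 5.
7: 247 = 7·35 + 2
11: 247 = 11·22 + 5
13: 247 = 13·19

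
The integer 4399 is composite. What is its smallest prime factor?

4399 is odd.
Digit sum 25, not divisible by 3.
Ends in 9: not divisible by 5.
7: 4399 = 7·628 + 3
11: 4399 = 11·399 + 10
13: 4399 = 13·338 + 5
17: 4399 = 17·258 + 13
19: 4399 = 19·231 + 10
23: 4399 = 23·191 + 6
29: 4399 = 29·151 + 20
31: 4399 = 31·141 + 28
37: 4399 = 37·118 + 33
41: 4399 = 41·107 + 12
43: 4399 = 43·102 + 13
47: 4399 = 47·93 + 28
53: 4399 = 53·83

53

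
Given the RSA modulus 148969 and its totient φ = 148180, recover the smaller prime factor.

φ(n) = (p−1)(q−1) = n − (p+q) + 1, so p + q = 148969 − 148180 + 1 = 790.
p and q are the roots of t² − 790t + 148969 = 0.
Discriminant: 790² − 4·148969 = 624100 − 595876 = 28224; √28224 = 168.
q = (790 − 168)/2 = 311, p = (790 + 168)/2 = 479.
Check: 311 · 479 = 148969.

311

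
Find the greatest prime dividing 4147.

29

4147 = 11 · 377
377 = 13 · 29
29 is prime.
So 4147 = 11 · 13 · 29; the largest prime factor is 29.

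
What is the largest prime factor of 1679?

73

1679 = 23 · 73
73 is prime.
So 1679 = 23 · 73; the largest prime factor is 73.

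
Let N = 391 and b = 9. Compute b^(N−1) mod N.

9^1 ≡ 9 (mod 391)
9^2 ≡ 9^2 = 81 ≡ 81 (mod 391)
9^4 ≡ 81^2 = 6561 ≡ 305 (mod 391)
9^8 ≡ 305^2 = 93025 ≡ 358 (mod 391)
9^16 ≡ 358^2 = 128164 ≡ 307 (mod 391)
9^32 ≡ 307^2 = 94249 ≡ 18 (mod 391)
9^64 ≡ 18^2 = 324 ≡ 324 (mod 391)
9^128 ≡ 324^2 = 104976 ≡ 188 (mod 391)
9^256 ≡ 188^2 = 35344 ≡ 154 (mod 391)
390 = 256 + 128 + 4 + 2 in binary powers of 2.
So 9^390 ≡ 154 · 188 · 305 · 81 ≡ 123 (mod 391).
Since 123 ≠ 1, base 9 is a Fermat witness: 391 is composite.

123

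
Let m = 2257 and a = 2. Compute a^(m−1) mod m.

2193

2^1 ≡ 2 (mod 2257)
2^2 ≡ 2^2 = 4 ≡ 4 (mod 2257)
2^4 ≡ 4^2 = 16 ≡ 16 (mod 2257)
2^8 ≡ 16^2 = 256 ≡ 256 (mod 2257)
2^16 ≡ 256^2 = 65536 ≡ 83 (mod 2257)
2^32 ≡ 83^2 = 6889 ≡ 118 (mod 2257)
2^64 ≡ 118^2 = 13924 ≡ 382 (mod 2257)
2^128 ≡ 382^2 = 145924 ≡ 1476 (mod 2257)
2^256 ≡ 1476^2 = 2178576 ≡ 571 (mod 2257)
2^512 ≡ 571^2 = 326041 ≡ 1033 (mod 2257)
2^1024 ≡ 1033^2 = 1067089 ≡ 1785 (mod 2257)
2^2048 ≡ 1785^2 = 3186225 ≡ 1598 (mod 2257)
2256 = 2048 + 128 + 64 + 16 in binary powers of 2.
So 2^2256 ≡ 1598 · 1476 · 382 · 83 ≡ 2193 (mod 2257).
Since 2193 ≠ 1, base 2 is a Fermat witness: 2257 is composite.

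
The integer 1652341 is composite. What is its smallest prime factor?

1652341 is odd.
Digit sum 22, not divisible by 3.
Ends in 1: not divisible by 5.
7: 1652341 = 7·236048 + 5
11: 1652341 = 11·150212 + 9
13: 1652341 = 13·127103 + 2
17: 1652341 = 17·97196 + 9
19: 1652341 = 19·86965 + 6
23: 1652341 = 23·71840 + 21
29: 1652341 = 29·56977 + 8
31: 1652341 = 31·53301 + 10
37: 1652341 = 37·44657 + 32
41: 1652341 = 41·40301

41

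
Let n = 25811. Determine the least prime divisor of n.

25811 is odd.
Digit sum 17, not divisible by 3.
Ends in 1: not divisible by 5.
7: 25811 = 7·3687 + 2
11: 25811 = 11·2346 + 5
13: 25811 = 13·1985 + 6
17: 25811 = 17·1518 + 5
19: 25811 = 19·1358 + 9
23: 25811 = 23·1122 + 5
29: 25811 = 29·890 + 1
31: 25811 = 31·832 + 19
37: 25811 = 37·697 + 22
41: 25811 = 41·629 + 22
43: 25811 = 43·600 + 11
47: 25811 = 47·549 + 8
53: 25811 = 53·487

53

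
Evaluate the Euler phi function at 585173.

Factor: 585173 = 53 · 61 · 181.
φ(585173) = (53−1) · (61−1) · (181−1) = 52 · 60 · 180 = 561600.

561600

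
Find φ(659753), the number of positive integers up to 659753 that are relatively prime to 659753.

617792

Factor: 659753 = 17 · 197^2.
φ(659753) = (17−1) · 197^1·(197−1) = 16 · 38612 = 617792.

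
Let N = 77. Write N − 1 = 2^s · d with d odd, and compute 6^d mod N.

77 − 1 = 76 = 2^2 · 19, so d = 19.
6^1 ≡ 6 (mod 77)
6^2 ≡ 6^2 = 36 ≡ 36 (mod 77)
6^4 ≡ 36^2 = 1296 ≡ 64 (mod 77)
6^8 ≡ 64^2 = 4096 ≡ 15 (mod 77)
6^16 ≡ 15^2 = 225 ≡ 71 (mod 77)
19 = 16 + 2 + 1 in binary powers of 2.
So 6^19 ≡ 71 · 36 · 6 ≡ 13 (mod 77).
Squaring chain: 13 → 15; never reaches −1, so base 6 is a Miller–Rabin witness that 77 is composite.

13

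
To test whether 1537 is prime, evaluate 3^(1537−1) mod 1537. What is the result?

3^1 ≡ 3 (mod 1537)
3^2 ≡ 3^2 = 9 ≡ 9 (mod 1537)
3^4 ≡ 9^2 = 81 ≡ 81 (mod 1537)
3^8 ≡ 81^2 = 6561 ≡ 413 (mod 1537)
3^16 ≡ 413^2 = 170569 ≡ 1499 (mod 1537)
3^32 ≡ 1499^2 = 2247001 ≡ 1444 (mod 1537)
3^64 ≡ 1444^2 = 2085136 ≡ 964 (mod 1537)
3^128 ≡ 964^2 = 929296 ≡ 948 (mod 1537)
3^256 ≡ 948^2 = 898704 ≡ 1096 (mod 1537)
3^512 ≡ 1096^2 = 1201216 ≡ 819 (mod 1537)
3^1024 ≡ 819^2 = 670761 ≡ 629 (mod 1537)
1536 = 1024 + 512 in binary powers of 2.
So 3^1536 ≡ 629 · 819 ≡ 256 (mod 1537).
Since 256 ≠ 1, base 3 is a Fermat witness: 1537 is composite.

256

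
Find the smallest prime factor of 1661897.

1661897 is odd.
Digit sum 38, not divisible by 3.
Ends in 7: not divisible by 5.
7: 1661897 = 7·237413 + 6
11: 1661897 = 11·151081 + 6
13: 1661897 = 13·127838 + 3
17: 1661897 = 17·97758 + 11
19: 1661897 = 19·87468 + 5
23: 1661897 = 23·72256 + 9
29: 1661897 = 29·57306 + 23
31: 1661897 = 31·53609 + 18
37: 1661897 = 37·44916 + 5
41: 1661897 = 41·40534 + 3
43: 1661897 = 43·38648 + 33
47: 1661897 = 47·35359 + 24
53: 1661897 = 53·31356 + 29
59: 1661897 = 59·28167 + 44
61: 1661897 = 61·27244 + 13
67: 1661897 = 67·24804 + 29
71: 1661897 = 71·23407

71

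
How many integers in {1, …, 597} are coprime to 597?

Factor: 597 = 3 · 199.
φ(597) = (3−1) · (199−1) = 2 · 198 = 396.

396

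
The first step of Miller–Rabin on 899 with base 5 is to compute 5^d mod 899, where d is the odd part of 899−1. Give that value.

899 − 1 = 898 = 2^1 · 449, so d = 449.
5^1 ≡ 5 (mod 899)
5^2 ≡ 5^2 = 25 ≡ 25 (mod 899)
5^4 ≡ 25^2 = 625 ≡ 625 (mod 899)
5^8 ≡ 625^2 = 390625 ≡ 459 (mod 899)
5^16 ≡ 459^2 = 210681 ≡ 315 (mod 899)
5^32 ≡ 315^2 = 99225 ≡ 335 (mod 899)
5^64 ≡ 335^2 = 112225 ≡ 749 (mod 899)
5^128 ≡ 749^2 = 561001 ≡ 25 (mod 899)
5^256 ≡ 25^2 = 625 ≡ 625 (mod 899)
449 = 256 + 128 + 64 + 1 in binary powers of 2.
So 5^449 ≡ 625 · 25 · 749 · 5 ≡ 614 (mod 899).
Squaring chain: 614; never reaches −1, so base 5 is a Miller–Rabin witness that 899 is composite.

614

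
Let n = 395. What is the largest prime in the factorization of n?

79

395 = 5 · 79
79 is prime.
So 395 = 5 · 79; the largest prime factor is 79.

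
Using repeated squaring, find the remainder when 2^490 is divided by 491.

2^1 ≡ 2 (mod 491)
2^2 ≡ 2^2 = 4 ≡ 4 (mod 491)
2^4 ≡ 4^2 = 16 ≡ 16 (mod 491)
2^8 ≡ 16^2 = 256 ≡ 256 (mod 491)
2^16 ≡ 256^2 = 65536 ≡ 233 (mod 491)
2^32 ≡ 233^2 = 54289 ≡ 279 (mod 491)
2^64 ≡ 279^2 = 77841 ≡ 263 (mod 491)
2^128 ≡ 263^2 = 69169 ≡ 429 (mod 491)
2^256 ≡ 429^2 = 184041 ≡ 407 (mod 491)
490 = 256 + 128 + 64 + 32 + 8 + 2 in binary powers of 2.
So 2^490 ≡ 407 · 429 · 263 · 279 · 256 · 4 ≡ 1 (mod 491).
Since the result is 1, base 2 gives no evidence that 491 is composite.

1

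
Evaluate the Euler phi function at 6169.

Factor: 6169 = 31 · 199.
φ(6169) = (31−1) · (199−1) = 30 · 198 = 5940.

5940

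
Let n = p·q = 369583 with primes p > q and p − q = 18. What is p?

617

Since p = q + 18, we have 369583 = q(q + 18), so q² + 18q − 369583 = 0.
Discriminant: 18² + 4·369583 = 324 + 1478332 = 1478656; √1478656 = 1216.
q = (−18 + 1216)/2 = 599, and p = q + 18 = 617.
Check: 599 · 617 = 369583.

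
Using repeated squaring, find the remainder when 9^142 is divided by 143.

9^1 ≡ 9 (mod 143)
9^2 ≡ 9^2 = 81 ≡ 81 (mod 143)
9^4 ≡ 81^2 = 6561 ≡ 126 (mod 143)
9^8 ≡ 126^2 = 15876 ≡ 3 (mod 143)
9^16 ≡ 3^2 = 9 ≡ 9 (mod 143)
9^32 ≡ 9^2 = 81 ≡ 81 (mod 143)
9^64 ≡ 81^2 = 6561 ≡ 126 (mod 143)
9^128 ≡ 126^2 = 15876 ≡ 3 (mod 143)
142 = 128 + 8 + 4 + 2 in binary powers of 2.
So 9^142 ≡ 3 · 3 · 126 · 81 ≡ 48 (mod 143).
Since 48 ≠ 1, base 9 is a Fermat witness: 143 is composite.

48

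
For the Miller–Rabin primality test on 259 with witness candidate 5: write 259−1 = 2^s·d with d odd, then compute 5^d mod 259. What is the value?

97

259 − 1 = 258 = 2^1 · 129, so d = 129.
5^1 ≡ 5 (mod 259)
5^2 ≡ 5^2 = 25 ≡ 25 (mod 259)
5^4 ≡ 25^2 = 625 ≡ 107 (mod 259)
5^8 ≡ 107^2 = 11449 ≡ 53 (mod 259)
5^16 ≡ 53^2 = 2809 ≡ 219 (mod 259)
5^32 ≡ 219^2 = 47961 ≡ 46 (mod 259)
5^64 ≡ 46^2 = 2116 ≡ 44 (mod 259)
5^128 ≡ 44^2 = 1936 ≡ 123 (mod 259)
129 = 128 + 1 in binary powers of 2.
So 5^129 ≡ 123 · 5 ≡ 97 (mod 259).
Squaring chain: 97; never reaches −1, so base 5 is a Miller–Rabin witness that 259 is composite.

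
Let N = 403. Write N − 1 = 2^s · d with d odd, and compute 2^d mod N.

403 − 1 = 402 = 2^1 · 201, so d = 201.
2^1 ≡ 2 (mod 403)
2^2 ≡ 2^2 = 4 ≡ 4 (mod 403)
2^4 ≡ 4^2 = 16 ≡ 16 (mod 403)
2^8 ≡ 16^2 = 256 ≡ 256 (mod 403)
2^16 ≡ 256^2 = 65536 ≡ 250 (mod 403)
2^32 ≡ 250^2 = 62500 ≡ 35 (mod 403)
2^64 ≡ 35^2 = 1225 ≡ 16 (mod 403)
2^128 ≡ 16^2 = 256 ≡ 256 (mod 403)
201 = 128 + 64 + 8 + 1 in binary powers of 2.
So 2^201 ≡ 256 · 16 · 256 · 2 ≡ 343 (mod 403).
Squaring chain: 343; never reaches −1, so base 2 is a Miller–Rabin witness that 403 is composite.

343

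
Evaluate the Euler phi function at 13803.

8904

Factor: 13803 = 3 · 43 · 107.
φ(13803) = (3−1) · (43−1) · (107−1) = 2 · 42 · 106 = 8904.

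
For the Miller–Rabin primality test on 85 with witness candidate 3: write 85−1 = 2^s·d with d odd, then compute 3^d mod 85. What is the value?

73

85 − 1 = 84 = 2^2 · 21, so d = 21.
3^1 ≡ 3 (mod 85)
3^2 ≡ 3^2 = 9 ≡ 9 (mod 85)
3^4 ≡ 9^2 = 81 ≡ 81 (mod 85)
3^8 ≡ 81^2 = 6561 ≡ 16 (mod 85)
3^16 ≡ 16^2 = 256 ≡ 1 (mod 85)
21 = 16 + 4 + 1 in binary powers of 2.
So 3^21 ≡ 1 · 81 · 3 ≡ 73 (mod 85).
Squaring chain: 73 → 59; never reaches −1, so base 3 is a Miller–Rabin witness that 85 is composite.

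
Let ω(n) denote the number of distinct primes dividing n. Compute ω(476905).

476905 = 5 · 95381
95381 = 11 · 8671
8671 = 13 · 667
667 = 23 · 29
476905 = 5 · 11 · 13 · 23 · 29, which has 5 distinct prime factors.

5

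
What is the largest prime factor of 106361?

73

106361 = 31 · 3431
3431 = 47 · 73
73 is prime.
So 106361 = 31 · 47 · 73; the largest prime factor is 73.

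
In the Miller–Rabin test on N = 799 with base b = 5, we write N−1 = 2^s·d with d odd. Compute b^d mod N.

799 − 1 = 798 = 2^1 · 399, so d = 399.
5^1 ≡ 5 (mod 799)
5^2 ≡ 5^2 = 25 ≡ 25 (mod 799)
5^4 ≡ 25^2 = 625 ≡ 625 (mod 799)
5^8 ≡ 625^2 = 390625 ≡ 713 (mod 799)
5^16 ≡ 713^2 = 508369 ≡ 205 (mod 799)
5^32 ≡ 205^2 = 42025 ≡ 477 (mod 799)
5^64 ≡ 477^2 = 227529 ≡ 613 (mod 799)
5^128 ≡ 613^2 = 375769 ≡ 239 (mod 799)
5^256 ≡ 239^2 = 57121 ≡ 392 (mod 799)
399 = 256 + 128 + 8 + 4 + 2 + 1 in binary powers of 2.
So 5^399 ≡ 392 · 239 · 713 · 625 · 25 · 5 ≡ 415 (mod 799).
Squaring chain: 415; never reaches −1, so base 5 is a Miller–Rabin witness that 799 is composite.

415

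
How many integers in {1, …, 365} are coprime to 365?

288

Factor: 365 = 5 · 73.
φ(365) = (5−1) · (73−1) = 4 · 72 = 288.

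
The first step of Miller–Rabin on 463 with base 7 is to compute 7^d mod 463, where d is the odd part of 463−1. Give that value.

462

463 − 1 = 462 = 2^1 · 231, so d = 231.
7^1 ≡ 7 (mod 463)
7^2 ≡ 7^2 = 49 ≡ 49 (mod 463)
7^4 ≡ 49^2 = 2401 ≡ 86 (mod 463)
7^8 ≡ 86^2 = 7396 ≡ 451 (mod 463)
7^16 ≡ 451^2 = 203401 ≡ 144 (mod 463)
7^32 ≡ 144^2 = 20736 ≡ 364 (mod 463)
7^64 ≡ 364^2 = 132496 ≡ 78 (mod 463)
7^128 ≡ 78^2 = 6084 ≡ 65 (mod 463)
231 = 128 + 64 + 32 + 4 + 2 + 1 in binary powers of 2.
So 7^231 ≡ 65 · 78 · 364 · 86 · 49 · 7 ≡ 462 (mod 463).
Since 7^d ≡ 462 (mod 463), base 7 does not prove 463 composite.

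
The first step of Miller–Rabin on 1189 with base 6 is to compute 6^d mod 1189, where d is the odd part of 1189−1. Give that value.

477

1189 − 1 = 1188 = 2^2 · 297, so d = 297.
6^1 ≡ 6 (mod 1189)
6^2 ≡ 6^2 = 36 ≡ 36 (mod 1189)
6^4 ≡ 36^2 = 1296 ≡ 107 (mod 1189)
6^8 ≡ 107^2 = 11449 ≡ 748 (mod 1189)
6^16 ≡ 748^2 = 559504 ≡ 674 (mod 1189)
6^32 ≡ 674^2 = 454276 ≡ 78 (mod 1189)
6^64 ≡ 78^2 = 6084 ≡ 139 (mod 1189)
6^128 ≡ 139^2 = 19321 ≡ 297 (mod 1189)
6^256 ≡ 297^2 = 88209 ≡ 223 (mod 1189)
297 = 256 + 32 + 8 + 1 in binary powers of 2.
So 6^297 ≡ 223 · 78 · 748 · 6 ≡ 477 (mod 1189).
Squaring chain: 477 → 430; never reaches −1, so base 6 is a Miller–Rabin witness that 1189 is composite.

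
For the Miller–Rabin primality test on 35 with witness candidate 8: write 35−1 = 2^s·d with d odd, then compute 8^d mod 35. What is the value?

35 − 1 = 34 = 2^1 · 17, so d = 17.
8^1 ≡ 8 (mod 35)
8^2 ≡ 8^2 = 64 ≡ 29 (mod 35)
8^4 ≡ 29^2 = 841 ≡ 1 (mod 35)
8^8 ≡ 1^2 = 1 ≡ 1 (mod 35)
8^16 ≡ 1^2 = 1 ≡ 1 (mod 35)
17 = 16 + 1 in binary powers of 2.
So 8^17 ≡ 1 · 8 ≡ 8 (mod 35).
Squaring chain: 8; never reaches −1, so base 8 is a Miller–Rabin witness that 35 is composite.

8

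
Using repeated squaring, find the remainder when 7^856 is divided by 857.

1

7^1 ≡ 7 (mod 857)
7^2 ≡ 7^2 = 49 ≡ 49 (mod 857)
7^4 ≡ 49^2 = 2401 ≡ 687 (mod 857)
7^8 ≡ 687^2 = 471969 ≡ 619 (mod 857)
7^16 ≡ 619^2 = 383161 ≡ 82 (mod 857)
7^32 ≡ 82^2 = 6724 ≡ 725 (mod 857)
7^64 ≡ 725^2 = 525625 ≡ 284 (mod 857)
7^128 ≡ 284^2 = 80656 ≡ 98 (mod 857)
7^256 ≡ 98^2 = 9604 ≡ 177 (mod 857)
7^512 ≡ 177^2 = 31329 ≡ 477 (mod 857)
856 = 512 + 256 + 64 + 16 + 8 in binary powers of 2.
So 7^856 ≡ 477 · 177 · 284 · 82 · 619 ≡ 1 (mod 857).
Since the result is 1, base 7 gives no evidence that 857 is composite.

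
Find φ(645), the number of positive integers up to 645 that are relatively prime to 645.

336

Factor: 645 = 3 · 5 · 43.
φ(645) = (3−1) · (5−1) · (43−1) = 2 · 4 · 42 = 336.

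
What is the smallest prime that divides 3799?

3799 is odd.
Digit sum 28, not divisible by 3.
Ends in 9: not divisible by 5.
7: 3799 = 7·542 + 5
11: 3799 = 11·345 + 4
13: 3799 = 13·292 + 3
17: 3799 = 17·223 + 8
19: 3799 = 19·199 + 18
23: 3799 = 23·165 + 4
29: 3799 = 29·131

29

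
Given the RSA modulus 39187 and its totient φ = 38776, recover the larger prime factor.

263

φ(n) = (p−1)(q−1) = n − (p+q) + 1, so p + q = 39187 − 38776 + 1 = 412.
p and q are the roots of t² − 412t + 39187 = 0.
Discriminant: 412² − 4·39187 = 169744 − 156748 = 12996; √12996 = 114.
q = (412 − 114)/2 = 149, p = (412 + 114)/2 = 263.
Check: 149 · 263 = 39187.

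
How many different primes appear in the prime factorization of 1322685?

1322685 = 3^2 · 146965
146965 = 5 · 29393
29393 = 7 · 4199
4199 = 13 · 323
323 = 17 · 19
1322685 = 3^2 · 5 · 7 · 13 · 17 · 19, which has 6 distinct prime factors.

6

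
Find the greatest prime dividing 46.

23

46 = 2 · 23
23 is prime.
So 46 = 2 · 23; the largest prime factor is 23.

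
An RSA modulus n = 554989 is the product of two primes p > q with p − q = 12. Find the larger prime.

Since p = q + 12, we have 554989 = q(q + 12), so q² + 12q − 554989 = 0.
Discriminant: 12² + 4·554989 = 144 + 2219956 = 2220100; √2220100 = 1490.
q = (−12 + 1490)/2 = 739, and p = q + 12 = 751.
Check: 739 · 751 = 554989.

751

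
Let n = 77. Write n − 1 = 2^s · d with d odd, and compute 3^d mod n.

59

77 − 1 = 76 = 2^2 · 19, so d = 19.
3^1 ≡ 3 (mod 77)
3^2 ≡ 3^2 = 9 ≡ 9 (mod 77)
3^4 ≡ 9^2 = 81 ≡ 4 (mod 77)
3^8 ≡ 4^2 = 16 ≡ 16 (mod 77)
3^16 ≡ 16^2 = 256 ≡ 25 (mod 77)
19 = 16 + 2 + 1 in binary powers of 2.
So 3^19 ≡ 25 · 9 · 3 ≡ 59 (mod 77).
Squaring chain: 59 → 16; never reaches −1, so base 3 is a Miller–Rabin witness that 77 is composite.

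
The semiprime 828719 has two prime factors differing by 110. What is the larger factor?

Since p = q + 110, we have 828719 = q(q + 110), so q² + 110q − 828719 = 0.
Discriminant: 110² + 4·828719 = 12100 + 3314876 = 3326976; √3326976 = 1824.
q = (−110 + 1824)/2 = 857, and p = q + 110 = 967.
Check: 857 · 967 = 828719.

967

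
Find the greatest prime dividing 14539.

14539 = 7 · 2077
2077 = 31 · 67
67 is prime.
So 14539 = 7 · 31 · 67; the largest prime factor is 67.

67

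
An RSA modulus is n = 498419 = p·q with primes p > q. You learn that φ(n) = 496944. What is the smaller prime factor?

523

φ(n) = (p−1)(q−1) = n − (p+q) + 1, so p + q = 498419 − 496944 + 1 = 1476.
p and q are the roots of t² − 1476t + 498419 = 0.
Discriminant: 1476² − 4·498419 = 2178576 − 1993676 = 184900; √184900 = 430.
q = (1476 − 430)/2 = 523, p = (1476 + 430)/2 = 953.
Check: 523 · 953 = 498419.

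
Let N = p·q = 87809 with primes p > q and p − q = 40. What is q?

277

Since p = q + 40, we have 87809 = q(q + 40), so q² + 40q − 87809 = 0.
Discriminant: 40² + 4·87809 = 1600 + 351236 = 352836; √352836 = 594.
q = (−40 + 594)/2 = 277, and p = q + 40 = 317.
Check: 277 · 317 = 87809.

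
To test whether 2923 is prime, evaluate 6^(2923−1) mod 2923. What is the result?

1960

6^1 ≡ 6 (mod 2923)
6^2 ≡ 6^2 = 36 ≡ 36 (mod 2923)
6^4 ≡ 36^2 = 1296 ≡ 1296 (mod 2923)
6^8 ≡ 1296^2 = 1679616 ≡ 1814 (mod 2923)
6^16 ≡ 1814^2 = 3290596 ≡ 2221 (mod 2923)
6^32 ≡ 2221^2 = 4932841 ≡ 1740 (mod 2923)
6^64 ≡ 1740^2 = 3027600 ≡ 2295 (mod 2923)
6^128 ≡ 2295^2 = 5267025 ≡ 2702 (mod 2923)
6^256 ≡ 2702^2 = 7300804 ≡ 2073 (mod 2923)
6^512 ≡ 2073^2 = 4297329 ≡ 519 (mod 2923)
6^1024 ≡ 519^2 = 269361 ≡ 445 (mod 2923)
6^2048 ≡ 445^2 = 198025 ≡ 2184 (mod 2923)
2922 = 2048 + 512 + 256 + 64 + 32 + 8 + 2 in binary powers of 2.
So 6^2922 ≡ 2184 · 519 · 2073 · 2295 · 1740 · 1814 · 36 ≡ 1960 (mod 2923).
Since 1960 ≠ 1, base 6 is a Fermat witness: 2923 is composite.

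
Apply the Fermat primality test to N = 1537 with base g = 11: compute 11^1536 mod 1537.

1022

11^1 ≡ 11 (mod 1537)
11^2 ≡ 11^2 = 121 ≡ 121 (mod 1537)
11^4 ≡ 121^2 = 14641 ≡ 808 (mod 1537)
11^8 ≡ 808^2 = 652864 ≡ 1176 (mod 1537)
11^16 ≡ 1176^2 = 1382976 ≡ 1213 (mod 1537)
11^32 ≡ 1213^2 = 1471369 ≡ 460 (mod 1537)
11^64 ≡ 460^2 = 211600 ≡ 1031 (mod 1537)
11^128 ≡ 1031^2 = 1062961 ≡ 894 (mod 1537)
11^256 ≡ 894^2 = 799236 ≡ 1533 (mod 1537)
11^512 ≡ 1533^2 = 2350089 ≡ 16 (mod 1537)
11^1024 ≡ 16^2 = 256 ≡ 256 (mod 1537)
1536 = 1024 + 512 in binary powers of 2.
So 11^1536 ≡ 256 · 16 ≡ 1022 (mod 1537).
Since 1022 ≠ 1, base 11 is a Fermat witness: 1537 is composite.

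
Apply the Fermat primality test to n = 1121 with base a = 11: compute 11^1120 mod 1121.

11^1 ≡ 11 (mod 1121)
11^2 ≡ 11^2 = 121 ≡ 121 (mod 1121)
11^4 ≡ 121^2 = 14641 ≡ 68 (mod 1121)
11^8 ≡ 68^2 = 4624 ≡ 140 (mod 1121)
11^16 ≡ 140^2 = 19600 ≡ 543 (mod 1121)
11^32 ≡ 543^2 = 294849 ≡ 26 (mod 1121)
11^64 ≡ 26^2 = 676 ≡ 676 (mod 1121)
11^128 ≡ 676^2 = 456976 ≡ 729 (mod 1121)
11^256 ≡ 729^2 = 531441 ≡ 87 (mod 1121)
11^512 ≡ 87^2 = 7569 ≡ 843 (mod 1121)
11^1024 ≡ 843^2 = 710649 ≡ 1056 (mod 1121)
1120 = 1024 + 64 + 32 in binary powers of 2.
So 11^1120 ≡ 1056 · 676 · 26 ≡ 980 (mod 1121).
Since 980 ≠ 1, base 11 is a Fermat witness: 1121 is composite.

980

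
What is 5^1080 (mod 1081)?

968

5^1 ≡ 5 (mod 1081)
5^2 ≡ 5^2 = 25 ≡ 25 (mod 1081)
5^4 ≡ 25^2 = 625 ≡ 625 (mod 1081)
5^8 ≡ 625^2 = 390625 ≡ 384 (mod 1081)
5^16 ≡ 384^2 = 147456 ≡ 440 (mod 1081)
5^32 ≡ 440^2 = 193600 ≡ 101 (mod 1081)
5^64 ≡ 101^2 = 10201 ≡ 472 (mod 1081)
5^128 ≡ 472^2 = 222784 ≡ 98 (mod 1081)
5^256 ≡ 98^2 = 9604 ≡ 956 (mod 1081)
5^512 ≡ 956^2 = 913936 ≡ 491 (mod 1081)
5^1024 ≡ 491^2 = 241081 ≡ 18 (mod 1081)
1080 = 1024 + 32 + 16 + 8 in binary powers of 2.
So 5^1080 ≡ 18 · 101 · 440 · 384 ≡ 968 (mod 1081).
Since 968 ≠ 1, base 5 is a Fermat witness: 1081 is composite.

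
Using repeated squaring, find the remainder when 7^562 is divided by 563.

1

7^1 ≡ 7 (mod 563)
7^2 ≡ 7^2 = 49 ≡ 49 (mod 563)
7^4 ≡ 49^2 = 2401 ≡ 149 (mod 563)
7^8 ≡ 149^2 = 22201 ≡ 244 (mod 563)
7^16 ≡ 244^2 = 59536 ≡ 421 (mod 563)
7^32 ≡ 421^2 = 177241 ≡ 459 (mod 563)
7^64 ≡ 459^2 = 210681 ≡ 119 (mod 563)
7^128 ≡ 119^2 = 14161 ≡ 86 (mod 563)
7^256 ≡ 86^2 = 7396 ≡ 77 (mod 563)
7^512 ≡ 77^2 = 5929 ≡ 299 (mod 563)
562 = 512 + 32 + 16 + 2 in binary powers of 2.
So 7^562 ≡ 299 · 459 · 421 · 49 ≡ 1 (mod 563).
Since the result is 1, base 7 gives no evidence that 563 is composite.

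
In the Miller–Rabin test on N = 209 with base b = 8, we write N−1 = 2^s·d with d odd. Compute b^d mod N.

209 − 1 = 208 = 2^4 · 13, so d = 13.
8^1 ≡ 8 (mod 209)
8^2 ≡ 8^2 = 64 ≡ 64 (mod 209)
8^4 ≡ 64^2 = 4096 ≡ 125 (mod 209)
8^8 ≡ 125^2 = 15625 ≡ 159 (mod 209)
13 = 8 + 4 + 1 in binary powers of 2.
So 8^13 ≡ 159 · 125 · 8 ≡ 160 (mod 209).
Squaring chain: 160 → 102 → 163 → 26; never reaches −1, so base 8 is a Miller–Rabin witness that 209 is composite.

160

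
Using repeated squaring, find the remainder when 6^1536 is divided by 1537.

248

6^1 ≡ 6 (mod 1537)
6^2 ≡ 6^2 = 36 ≡ 36 (mod 1537)
6^4 ≡ 36^2 = 1296 ≡ 1296 (mod 1537)
6^8 ≡ 1296^2 = 1679616 ≡ 1212 (mod 1537)
6^16 ≡ 1212^2 = 1468944 ≡ 1109 (mod 1537)
6^32 ≡ 1109^2 = 1229881 ≡ 281 (mod 1537)
6^64 ≡ 281^2 = 78961 ≡ 574 (mod 1537)
6^128 ≡ 574^2 = 329476 ≡ 558 (mod 1537)
6^256 ≡ 558^2 = 311364 ≡ 890 (mod 1537)
6^512 ≡ 890^2 = 792100 ≡ 545 (mod 1537)
6^1024 ≡ 545^2 = 297025 ≡ 384 (mod 1537)
1536 = 1024 + 512 in binary powers of 2.
So 6^1536 ≡ 384 · 545 ≡ 248 (mod 1537).
Since 248 ≠ 1, base 6 is a Fermat witness: 1537 is composite.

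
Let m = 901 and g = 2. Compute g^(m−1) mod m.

2^1 ≡ 2 (mod 901)
2^2 ≡ 2^2 = 4 ≡ 4 (mod 901)
2^4 ≡ 4^2 = 16 ≡ 16 (mod 901)
2^8 ≡ 16^2 = 256 ≡ 256 (mod 901)
2^16 ≡ 256^2 = 65536 ≡ 664 (mod 901)
2^32 ≡ 664^2 = 440896 ≡ 307 (mod 901)
2^64 ≡ 307^2 = 94249 ≡ 545 (mod 901)
2^128 ≡ 545^2 = 297025 ≡ 596 (mod 901)
2^256 ≡ 596^2 = 355216 ≡ 222 (mod 901)
2^512 ≡ 222^2 = 49284 ≡ 630 (mod 901)
900 = 512 + 256 + 128 + 4 in binary powers of 2.
So 2^900 ≡ 630 · 222 · 596 · 16 ≡ 611 (mod 901).
Since 611 ≠ 1, base 2 is a Fermat witness: 901 is composite.

611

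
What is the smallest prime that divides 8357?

61

8357 is odd.
Digit sum 23, not divisible by 3.
Ends in 7: not divisible by 5.
7: 8357 = 7·1193 + 6
11: 8357 = 11·759 + 8
13: 8357 = 13·642 + 11
17: 8357 = 17·491 + 10
19: 8357 = 19·439 + 16
23: 8357 = 23·363 + 8
29: 8357 = 29·288 + 5
31: 8357 = 31·269 + 18
37: 8357 = 37·225 + 32
41: 8357 = 41·203 + 34
43: 8357 = 43·194 + 15
47: 8357 = 47·177 + 38
53: 8357 = 53·157 + 36
59: 8357 = 59·141 + 38
61: 8357 = 61·137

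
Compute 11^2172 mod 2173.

11^1 ≡ 11 (mod 2173)
11^2 ≡ 11^2 = 121 ≡ 121 (mod 2173)
11^4 ≡ 121^2 = 14641 ≡ 1603 (mod 2173)
11^8 ≡ 1603^2 = 2569609 ≡ 1123 (mod 2173)
11^16 ≡ 1123^2 = 1261129 ≡ 789 (mod 2173)
11^32 ≡ 789^2 = 622521 ≡ 1043 (mod 2173)
11^64 ≡ 1043^2 = 1087849 ≡ 1349 (mod 2173)
11^128 ≡ 1349^2 = 1819801 ≡ 1000 (mod 2173)
11^256 ≡ 1000^2 = 1000000 ≡ 420 (mod 2173)
11^512 ≡ 420^2 = 176400 ≡ 387 (mod 2173)
11^1024 ≡ 387^2 = 149769 ≡ 2005 (mod 2173)
11^2048 ≡ 2005^2 = 4020025 ≡ 2148 (mod 2173)
2172 = 2048 + 64 + 32 + 16 + 8 + 4 in binary powers of 2.
So 11^2172 ≡ 2148 · 1349 · 1043 · 789 · 1123 · 1603 ≡ 1950 (mod 2173).
Since 1950 ≠ 1, base 11 is a Fermat witness: 2173 is composite.

1950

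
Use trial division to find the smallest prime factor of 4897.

4897 is odd.
Digit sum 28, not divisible by 3.
Ends in 7: not divisible by 5.
7: 4897 = 7·699 + 4
11: 4897 = 11·445 + 2
13: 4897 = 13·376 + 9
17: 4897 = 17·288 + 1
19: 4897 = 19·257 + 14
23: 4897 = 23·212 + 21
29: 4897 = 29·168 + 25
31: 4897 = 31·157 + 30
37: 4897 = 37·132 + 13
41: 4897 = 41·119 + 18
43: 4897 = 43·113 + 38
47: 4897 = 47·104 + 9
53: 4897 = 53·92 + 21
59: 4897 = 59·83

59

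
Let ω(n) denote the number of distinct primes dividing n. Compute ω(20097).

20097 = 3^2 · 2233
2233 = 7 · 319
319 = 11 · 29
20097 = 3^2 · 7 · 11 · 29, which has 4 distinct prime factors.

4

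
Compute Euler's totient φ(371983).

Factor: 371983 = 29 · 101 · 127.
φ(371983) = (29−1) · (101−1) · (127−1) = 28 · 100 · 126 = 352800.

352800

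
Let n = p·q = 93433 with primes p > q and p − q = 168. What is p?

401

Since p = q + 168, we have 93433 = q(q + 168), so q² + 168q − 93433 = 0.
Discriminant: 168² + 4·93433 = 28224 + 373732 = 401956; √401956 = 634.
q = (−168 + 634)/2 = 233, and p = q + 168 = 401.
Check: 233 · 401 = 93433.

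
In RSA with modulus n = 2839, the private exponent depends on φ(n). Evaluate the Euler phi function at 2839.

Factor: 2839 = 17 · 167.
φ(2839) = (17−1) · (167−1) = 16 · 166 = 2656.

2656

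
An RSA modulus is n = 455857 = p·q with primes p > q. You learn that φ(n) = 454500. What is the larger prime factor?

φ(n) = (p−1)(q−1) = n − (p+q) + 1, so p + q = 455857 − 454500 + 1 = 1358.
p and q are the roots of t² − 1358t + 455857 = 0.
Discriminant: 1358² − 4·455857 = 1844164 − 1823428 = 20736; √20736 = 144.
q = (1358 − 144)/2 = 607, p = (1358 + 144)/2 = 751.
Check: 607 · 751 = 455857.

751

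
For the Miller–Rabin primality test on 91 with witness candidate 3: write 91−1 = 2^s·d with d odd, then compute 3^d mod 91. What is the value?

27

91 − 1 = 90 = 2^1 · 45, so d = 45.
3^1 ≡ 3 (mod 91)
3^2 ≡ 3^2 = 9 ≡ 9 (mod 91)
3^4 ≡ 9^2 = 81 ≡ 81 (mod 91)
3^8 ≡ 81^2 = 6561 ≡ 9 (mod 91)
3^16 ≡ 9^2 = 81 ≡ 81 (mod 91)
3^32 ≡ 81^2 = 6561 ≡ 9 (mod 91)
45 = 32 + 8 + 4 + 1 in binary powers of 2.
So 3^45 ≡ 9 · 9 · 81 · 3 ≡ 27 (mod 91).
Squaring chain: 27; never reaches −1, so base 3 is a Miller–Rabin witness that 91 is composite.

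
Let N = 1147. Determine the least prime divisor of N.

1147 is odd.
Digit sum 13, not divisible by 3.
Ends in 7: not divisible by 5.
7: 1147 = 7·163 + 6
11: 1147 = 11·104 + 3
13: 1147 = 13·88 + 3
17: 1147 = 17·67 + 8
19: 1147 = 19·60 + 7
23: 1147 = 23·49 + 20
29: 1147 = 29·39 + 16
31: 1147 = 31·37

31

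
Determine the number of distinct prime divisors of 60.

3

60 = 2^2 · 15
15 = 3 · 5
60 = 2^2 · 3 · 5, which has 3 distinct prime factors.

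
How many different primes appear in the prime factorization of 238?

238 = 2 · 119
119 = 7 · 17
238 = 2 · 7 · 17, which has 3 distinct prime factors.

3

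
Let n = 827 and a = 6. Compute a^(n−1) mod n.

6^1 ≡ 6 (mod 827)
6^2 ≡ 6^2 = 36 ≡ 36 (mod 827)
6^4 ≡ 36^2 = 1296 ≡ 469 (mod 827)
6^8 ≡ 469^2 = 219961 ≡ 806 (mod 827)
6^16 ≡ 806^2 = 649636 ≡ 441 (mod 827)
6^32 ≡ 441^2 = 194481 ≡ 136 (mod 827)
6^64 ≡ 136^2 = 18496 ≡ 302 (mod 827)
6^128 ≡ 302^2 = 91204 ≡ 234 (mod 827)
6^256 ≡ 234^2 = 54756 ≡ 174 (mod 827)
6^512 ≡ 174^2 = 30276 ≡ 504 (mod 827)
826 = 512 + 256 + 32 + 16 + 8 + 2 in binary powers of 2.
So 6^826 ≡ 504 · 174 · 136 · 441 · 806 · 36 ≡ 1 (mod 827).
Since the result is 1, base 6 gives no evidence that 827 is composite.

1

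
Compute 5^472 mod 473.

454

5^1 ≡ 5 (mod 473)
5^2 ≡ 5^2 = 25 ≡ 25 (mod 473)
5^4 ≡ 25^2 = 625 ≡ 152 (mod 473)
5^8 ≡ 152^2 = 23104 ≡ 400 (mod 473)
5^16 ≡ 400^2 = 160000 ≡ 126 (mod 473)
5^32 ≡ 126^2 = 15876 ≡ 267 (mod 473)
5^64 ≡ 267^2 = 71289 ≡ 339 (mod 473)
5^128 ≡ 339^2 = 114921 ≡ 455 (mod 473)
5^256 ≡ 455^2 = 207025 ≡ 324 (mod 473)
472 = 256 + 128 + 64 + 16 + 8 in binary powers of 2.
So 5^472 ≡ 324 · 455 · 339 · 126 · 400 ≡ 454 (mod 473).
Since 454 ≠ 1, base 5 is a Fermat witness: 473 is composite.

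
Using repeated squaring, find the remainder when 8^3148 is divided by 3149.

1203

8^1 ≡ 8 (mod 3149)
8^2 ≡ 8^2 = 64 ≡ 64 (mod 3149)
8^4 ≡ 64^2 = 4096 ≡ 947 (mod 3149)
8^8 ≡ 947^2 = 896809 ≡ 2493 (mod 3149)
8^16 ≡ 2493^2 = 6215049 ≡ 2072 (mod 3149)
8^32 ≡ 2072^2 = 4293184 ≡ 1097 (mod 3149)
8^64 ≡ 1097^2 = 1203409 ≡ 491 (mod 3149)
8^128 ≡ 491^2 = 241081 ≡ 1757 (mod 3149)
8^256 ≡ 1757^2 = 3087049 ≡ 1029 (mod 3149)
8^512 ≡ 1029^2 = 1058841 ≡ 777 (mod 3149)
8^1024 ≡ 777^2 = 603729 ≡ 2270 (mod 3149)
8^2048 ≡ 2270^2 = 5152900 ≡ 1136 (mod 3149)
3148 = 2048 + 1024 + 64 + 8 + 4 in binary powers of 2.
So 8^3148 ≡ 1136 · 2270 · 491 · 2493 · 947 ≡ 1203 (mod 3149).
Since 1203 ≠ 1, base 8 is a Fermat witness: 3149 is composite.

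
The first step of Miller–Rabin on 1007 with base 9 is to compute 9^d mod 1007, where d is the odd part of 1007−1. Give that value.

188

1007 − 1 = 1006 = 2^1 · 503, so d = 503.
9^1 ≡ 9 (mod 1007)
9^2 ≡ 9^2 = 81 ≡ 81 (mod 1007)
9^4 ≡ 81^2 = 6561 ≡ 519 (mod 1007)
9^8 ≡ 519^2 = 269361 ≡ 492 (mod 1007)
9^16 ≡ 492^2 = 242064 ≡ 384 (mod 1007)
9^32 ≡ 384^2 = 147456 ≡ 434 (mod 1007)
9^64 ≡ 434^2 = 188356 ≡ 47 (mod 1007)
9^128 ≡ 47^2 = 2209 ≡ 195 (mod 1007)
9^256 ≡ 195^2 = 38025 ≡ 766 (mod 1007)
503 = 256 + 128 + 64 + 32 + 16 + 4 + 2 + 1 in binary powers of 2.
So 9^503 ≡ 766 · 195 · 47 · 434 · 384 · 519 · 81 · 9 ≡ 188 (mod 1007).
Squaring chain: 188; never reaches −1, so base 9 is a Miller–Rabin witness that 1007 is composite.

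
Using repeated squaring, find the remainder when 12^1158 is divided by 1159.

12^1 ≡ 12 (mod 1159)
12^2 ≡ 12^2 = 144 ≡ 144 (mod 1159)
12^4 ≡ 144^2 = 20736 ≡ 1033 (mod 1159)
12^8 ≡ 1033^2 = 1067089 ≡ 809 (mod 1159)
12^16 ≡ 809^2 = 654481 ≡ 805 (mod 1159)
12^32 ≡ 805^2 = 648025 ≡ 144 (mod 1159)
12^64 ≡ 144^2 = 20736 ≡ 1033 (mod 1159)
12^128 ≡ 1033^2 = 1067089 ≡ 809 (mod 1159)
12^256 ≡ 809^2 = 654481 ≡ 805 (mod 1159)
12^512 ≡ 805^2 = 648025 ≡ 144 (mod 1159)
12^1024 ≡ 144^2 = 20736 ≡ 1033 (mod 1159)
1158 = 1024 + 128 + 4 + 2 in binary powers of 2.
So 12^1158 ≡ 1033 · 809 · 1033 · 144 ≡ 20 (mod 1159).
Since 20 ≠ 1, base 12 is a Fermat witness: 1159 is composite.

20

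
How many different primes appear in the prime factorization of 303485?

5

303485 = 5 · 60697
60697 = 7 · 8671
8671 = 13 · 667
667 = 23 · 29
303485 = 5 · 7 · 13 · 23 · 29, which has 5 distinct prime factors.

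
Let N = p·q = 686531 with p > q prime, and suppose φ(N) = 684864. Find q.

φ(n) = (p−1)(q−1) = n − (p+q) + 1, so p + q = 686531 − 684864 + 1 = 1668.
p and q are the roots of t² − 1668t + 686531 = 0.
Discriminant: 1668² − 4·686531 = 2782224 − 2746124 = 36100; √36100 = 190.
q = (1668 − 190)/2 = 739, p = (1668 + 190)/2 = 929.
Check: 739 · 929 = 686531.

739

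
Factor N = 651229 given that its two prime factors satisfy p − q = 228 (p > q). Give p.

Since p = q + 228, we have 651229 = q(q + 228), so q² + 228q − 651229 = 0.
Discriminant: 228² + 4·651229 = 51984 + 2604916 = 2656900; √2656900 = 1630.
q = (−228 + 1630)/2 = 701, and p = q + 228 = 929.
Check: 701 · 929 = 651229.

929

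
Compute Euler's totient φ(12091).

11872

Factor: 12091 = 107 · 113.
φ(12091) = (107−1) · (113−1) = 106 · 112 = 11872.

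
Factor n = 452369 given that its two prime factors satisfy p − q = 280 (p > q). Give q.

547

Since p = q + 280, we have 452369 = q(q + 280), so q² + 280q − 452369 = 0.
Discriminant: 280² + 4·452369 = 78400 + 1809476 = 1887876; √1887876 = 1374.
q = (−280 + 1374)/2 = 547, and p = q + 280 = 827.
Check: 547 · 827 = 452369.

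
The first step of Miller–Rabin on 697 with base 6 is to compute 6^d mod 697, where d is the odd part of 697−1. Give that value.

697 − 1 = 696 = 2^3 · 87, so d = 87.
6^1 ≡ 6 (mod 697)
6^2 ≡ 6^2 = 36 ≡ 36 (mod 697)
6^4 ≡ 36^2 = 1296 ≡ 599 (mod 697)
6^8 ≡ 599^2 = 358801 ≡ 543 (mod 697)
6^16 ≡ 543^2 = 294849 ≡ 18 (mod 697)
6^32 ≡ 18^2 = 324 ≡ 324 (mod 697)
6^64 ≡ 324^2 = 104976 ≡ 426 (mod 697)
87 = 64 + 16 + 4 + 2 + 1 in binary powers of 2.
So 6^87 ≡ 426 · 18 · 599 · 36 · 6 ≡ 439 (mod 697).
Squaring chain: 439 → 349 → 523; never reaches −1, so base 6 is a Miller–Rabin witness that 697 is composite.

439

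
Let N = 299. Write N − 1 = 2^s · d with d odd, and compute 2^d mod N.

110

299 − 1 = 298 = 2^1 · 149, so d = 149.
2^1 ≡ 2 (mod 299)
2^2 ≡ 2^2 = 4 ≡ 4 (mod 299)
2^4 ≡ 4^2 = 16 ≡ 16 (mod 299)
2^8 ≡ 16^2 = 256 ≡ 256 (mod 299)
2^16 ≡ 256^2 = 65536 ≡ 55 (mod 299)
2^32 ≡ 55^2 = 3025 ≡ 35 (mod 299)
2^64 ≡ 35^2 = 1225 ≡ 29 (mod 299)
2^128 ≡ 29^2 = 841 ≡ 243 (mod 299)
149 = 128 + 16 + 4 + 1 in binary powers of 2.
So 2^149 ≡ 243 · 55 · 16 · 2 ≡ 110 (mod 299).
Squaring chain: 110; never reaches −1, so base 2 is a Miller–Rabin witness that 299 is composite.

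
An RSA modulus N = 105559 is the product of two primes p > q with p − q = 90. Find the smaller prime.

283

Since p = q + 90, we have 105559 = q(q + 90), so q² + 90q − 105559 = 0.
Discriminant: 90² + 4·105559 = 8100 + 422236 = 430336; √430336 = 656.
q = (−90 + 656)/2 = 283, and p = q + 90 = 373.
Check: 283 · 373 = 105559.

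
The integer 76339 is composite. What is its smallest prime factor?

97

76339 is odd.
Digit sum 28, not divisible by 3.
Ends in 9: not divisible by 5.
7: 76339 = 7·10905 + 4
11: 76339 = 11·6939 + 10
13: 76339 = 13·5872 + 3
17: 76339 = 17·4490 + 9
19: 76339 = 19·4017 + 16
23: 76339 = 23·3319 + 2
29: 76339 = 29·2632 + 11
31: 76339 = 31·2462 + 17
37: 76339 = 37·2063 + 8
41: 76339 = 41·1861 + 38
43: 76339 = 43·1775 + 14
47: 76339 = 47·1624 + 11
53: 76339 = 53·1440 + 19
59: 76339 = 59·1293 + 52
61: 76339 = 61·1251 + 28
67: 76339 = 67·1139 + 26
71: 76339 = 71·1075 + 14
73: 76339 = 73·1045 + 54
79: 76339 = 79·966 + 25
83: 76339 = 83·919 + 62
89: 76339 = 89·857 + 66
97: 76339 = 97·787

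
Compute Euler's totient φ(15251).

Factor: 15251 = 101 · 151.
φ(15251) = (101−1) · (151−1) = 100 · 150 = 15000.

15000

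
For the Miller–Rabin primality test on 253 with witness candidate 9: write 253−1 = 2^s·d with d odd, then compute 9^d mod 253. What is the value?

253 − 1 = 252 = 2^2 · 63, so d = 63.
9^1 ≡ 9 (mod 253)
9^2 ≡ 9^2 = 81 ≡ 81 (mod 253)
9^4 ≡ 81^2 = 6561 ≡ 236 (mod 253)
9^8 ≡ 236^2 = 55696 ≡ 36 (mod 253)
9^16 ≡ 36^2 = 1296 ≡ 31 (mod 253)
9^32 ≡ 31^2 = 961 ≡ 202 (mod 253)
63 = 32 + 16 + 8 + 4 + 2 + 1 in binary powers of 2.
So 9^63 ≡ 202 · 31 · 36 · 236 · 81 · 9 ≡ 36 (mod 253).
Squaring chain: 36 → 31; never reaches −1, so base 9 is a Miller–Rabin witness that 253 is composite.

36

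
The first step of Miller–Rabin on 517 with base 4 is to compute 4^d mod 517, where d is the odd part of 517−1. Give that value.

517 − 1 = 516 = 2^2 · 129, so d = 129.
4^1 ≡ 4 (mod 517)
4^2 ≡ 4^2 = 16 ≡ 16 (mod 517)
4^4 ≡ 16^2 = 256 ≡ 256 (mod 517)
4^8 ≡ 256^2 = 65536 ≡ 394 (mod 517)
4^16 ≡ 394^2 = 155236 ≡ 136 (mod 517)
4^32 ≡ 136^2 = 18496 ≡ 401 (mod 517)
4^64 ≡ 401^2 = 160801 ≡ 14 (mod 517)
4^128 ≡ 14^2 = 196 ≡ 196 (mod 517)
129 = 128 + 1 in binary powers of 2.
So 4^129 ≡ 196 · 4 ≡ 267 (mod 517).
Squaring chain: 267 → 460; never reaches −1, so base 4 is a Miller–Rabin witness that 517 is composite.

267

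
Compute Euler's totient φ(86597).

Factor: 86597 = 7 · 89 · 139.
φ(86597) = (7−1) · (89−1) · (139−1) = 6 · 88 · 138 = 72864.

72864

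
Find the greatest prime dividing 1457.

1457 = 31 · 47
47 is prime.
So 1457 = 31 · 47; the largest prime factor is 47.

47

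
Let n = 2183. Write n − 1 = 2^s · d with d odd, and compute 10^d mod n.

1395

2183 − 1 = 2182 = 2^1 · 1091, so d = 1091.
10^1 ≡ 10 (mod 2183)
10^2 ≡ 10^2 = 100 ≡ 100 (mod 2183)
10^4 ≡ 100^2 = 10000 ≡ 1268 (mod 2183)
10^8 ≡ 1268^2 = 1607824 ≡ 1136 (mod 2183)
10^16 ≡ 1136^2 = 1290496 ≡ 343 (mod 2183)
10^32 ≡ 343^2 = 117649 ≡ 1950 (mod 2183)
10^64 ≡ 1950^2 = 3802500 ≡ 1897 (mod 2183)
10^128 ≡ 1897^2 = 3598609 ≡ 1025 (mod 2183)
10^256 ≡ 1025^2 = 1050625 ≡ 602 (mod 2183)
10^512 ≡ 602^2 = 362404 ≡ 26 (mod 2183)
10^1024 ≡ 26^2 = 676 ≡ 676 (mod 2183)
1091 = 1024 + 64 + 2 + 1 in binary powers of 2.
So 10^1091 ≡ 676 · 1897 · 100 · 10 ≡ 1395 (mod 2183).
Squaring chain: 1395; never reaches −1, so base 10 is a Miller–Rabin witness that 2183 is composite.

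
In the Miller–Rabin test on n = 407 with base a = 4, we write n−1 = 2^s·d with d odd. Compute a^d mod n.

284

407 − 1 = 406 = 2^1 · 203, so d = 203.
4^1 ≡ 4 (mod 407)
4^2 ≡ 4^2 = 16 ≡ 16 (mod 407)
4^4 ≡ 16^2 = 256 ≡ 256 (mod 407)
4^8 ≡ 256^2 = 65536 ≡ 9 (mod 407)
4^16 ≡ 9^2 = 81 ≡ 81 (mod 407)
4^32 ≡ 81^2 = 6561 ≡ 49 (mod 407)
4^64 ≡ 49^2 = 2401 ≡ 366 (mod 407)
4^128 ≡ 366^2 = 133956 ≡ 53 (mod 407)
203 = 128 + 64 + 8 + 2 + 1 in binary powers of 2.
So 4^203 ≡ 53 · 366 · 9 · 16 · 4 ≡ 284 (mod 407).
Squaring chain: 284; never reaches −1, so base 4 is a Miller–Rabin witness that 407 is composite.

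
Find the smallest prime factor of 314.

314 is even: 2 divides it.

2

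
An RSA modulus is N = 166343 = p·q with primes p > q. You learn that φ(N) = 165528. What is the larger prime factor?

φ(n) = (p−1)(q−1) = n − (p+q) + 1, so p + q = 166343 − 165528 + 1 = 816.
p and q are the roots of t² − 816t + 166343 = 0.
Discriminant: 816² − 4·166343 = 665856 − 665372 = 484; √484 = 22.
q = (816 − 22)/2 = 397, p = (816 + 22)/2 = 419.
Check: 397 · 419 = 166343.

419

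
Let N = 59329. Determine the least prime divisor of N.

79

59329 is odd.
Digit sum 28, not divisible by 3.
Ends in 9: not divisible by 5.
7: 59329 = 7·8475 + 4
11: 59329 = 11·5393 + 6
13: 59329 = 13·4563 + 10
17: 59329 = 17·3489 + 16
19: 59329 = 19·3122 + 11
23: 59329 = 23·2579 + 12
29: 59329 = 29·2045 + 24
31: 59329 = 31·1913 + 26
37: 59329 = 37·1603 + 18
41: 59329 = 41·1447 + 2
43: 59329 = 43·1379 + 32
47: 59329 = 47·1262 + 15
53: 59329 = 53·1119 + 22
59: 59329 = 59·1005 + 34
61: 59329 = 61·972 + 37
67: 59329 = 67·885 + 34
71: 59329 = 71·835 + 44
73: 59329 = 73·812 + 53
79: 59329 = 79·751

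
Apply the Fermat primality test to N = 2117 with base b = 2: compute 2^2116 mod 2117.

1243

2^1 ≡ 2 (mod 2117)
2^2 ≡ 2^2 = 4 ≡ 4 (mod 2117)
2^4 ≡ 4^2 = 16 ≡ 16 (mod 2117)
2^8 ≡ 16^2 = 256 ≡ 256 (mod 2117)
2^16 ≡ 256^2 = 65536 ≡ 2026 (mod 2117)
2^32 ≡ 2026^2 = 4104676 ≡ 1930 (mod 2117)
2^64 ≡ 1930^2 = 3724900 ≡ 1097 (mod 2117)
2^128 ≡ 1097^2 = 1203409 ≡ 953 (mod 2117)
2^256 ≡ 953^2 = 908209 ≡ 16 (mod 2117)
2^512 ≡ 16^2 = 256 ≡ 256 (mod 2117)
2^1024 ≡ 256^2 = 65536 ≡ 2026 (mod 2117)
2^2048 ≡ 2026^2 = 4104676 ≡ 1930 (mod 2117)
2116 = 2048 + 64 + 4 in binary powers of 2.
So 2^2116 ≡ 1930 · 1097 · 16 ≡ 1243 (mod 2117).
Since 1243 ≠ 1, base 2 is a Fermat witness: 2117 is composite.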